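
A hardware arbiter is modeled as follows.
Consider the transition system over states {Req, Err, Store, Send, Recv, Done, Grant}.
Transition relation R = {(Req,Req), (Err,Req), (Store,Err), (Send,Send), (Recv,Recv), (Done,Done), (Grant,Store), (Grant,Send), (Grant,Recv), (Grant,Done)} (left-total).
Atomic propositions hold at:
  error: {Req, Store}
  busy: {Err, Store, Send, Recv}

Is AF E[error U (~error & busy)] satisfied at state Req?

No

Sat(~error) = {Err, Send, Recv, Done, Grant}
Sat(~error & busy) = {Err, Send, Recv}
E[error U (~error & busy)]: least fixpoint, start Z0 = Sat((~error & busy)) = {Err, Send, Recv}, add states in Sat(error) with some successor in Z. Z1 = {Err, Store, Send, Recv}; fixed.
Sat(E[error U (~error & busy)]) = {Err, Store, Send, Recv}
AF E[error U (~error & busy)]: least fixpoint, start Z0 = {Err, Store, Send, Recv}, add states with every successor in Z. Already a fixed point.
Sat(AF E[error U (~error & busy)]) = {Err, Store, Send, Recv}
Req ∉ Sat(AF E[error U (~error & busy)]) = {Err, Store, Send, Recv}, so the formula does not hold at Req.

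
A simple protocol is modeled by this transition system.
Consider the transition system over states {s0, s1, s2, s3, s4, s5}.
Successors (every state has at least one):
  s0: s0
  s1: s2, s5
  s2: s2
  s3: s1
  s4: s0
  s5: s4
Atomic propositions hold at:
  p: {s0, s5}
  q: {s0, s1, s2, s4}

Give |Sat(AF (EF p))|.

EF p: least fixpoint, start Z0 = {s0, s5}, add states with some successor in Z. Z1 = {s0, s1, s4, s5}; Z2 = {s0, s1, s3, s4, s5}; fixed.
Sat(EF p) = {s0, s1, s3, s4, s5}
AF (EF p): least fixpoint, start Z0 = {s0, s1, s3, s4, s5}, add states with every successor in Z. Already a fixed point.
Sat(AF (EF p)) = {s0, s1, s3, s4, s5}
|Sat(AF (EF p))| = |{s0, s1, s3, s4, s5}| = 5.

5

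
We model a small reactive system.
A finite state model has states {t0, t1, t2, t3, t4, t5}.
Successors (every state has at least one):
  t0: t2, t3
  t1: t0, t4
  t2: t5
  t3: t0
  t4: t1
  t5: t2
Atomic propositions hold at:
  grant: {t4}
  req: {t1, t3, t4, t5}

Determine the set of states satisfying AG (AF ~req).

Sat(~req) = {t0, t2}
AF ~req: least fixpoint, start Z0 = {t0, t2}, add states with every successor in Z. Z1 = {t0, t2, t3, t5}; fixed.
Sat(AF ~req) = {t0, t2, t3, t5}
AG (AF ~req): greatest fixpoint, start Z0 = {t0, t2, t3, t5}, keep only states in Sat with every successor in Z. Already a fixed point.
Sat(AG (AF ~req)) = {t0, t2, t3, t5}

{t0, t2, t3, t5}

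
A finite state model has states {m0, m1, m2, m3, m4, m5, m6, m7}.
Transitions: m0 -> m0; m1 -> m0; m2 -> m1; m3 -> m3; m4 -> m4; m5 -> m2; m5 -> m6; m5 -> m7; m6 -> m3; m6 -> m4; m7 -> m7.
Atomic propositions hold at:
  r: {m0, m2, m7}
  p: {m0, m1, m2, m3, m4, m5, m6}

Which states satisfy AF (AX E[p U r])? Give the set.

{m0, m1, m2, m7}

E[p U r]: least fixpoint, start Z0 = Sat(r) = {m0, m2, m7}, add states in Sat(p) with some successor in Z. Z1 = {m0, m1, m2, m5, m7}; fixed.
Sat(E[p U r]) = {m0, m1, m2, m5, m7}
Sat(AX E[p U r]) = {s : every successor in {m0, m1, m2, m5, m7}} = {m0, m1, m2, m7}
AF (AX E[p U r]): least fixpoint, start Z0 = {m0, m1, m2, m7}, add states with every successor in Z. Already a fixed point.
Sat(AF (AX E[p U r])) = {m0, m1, m2, m7}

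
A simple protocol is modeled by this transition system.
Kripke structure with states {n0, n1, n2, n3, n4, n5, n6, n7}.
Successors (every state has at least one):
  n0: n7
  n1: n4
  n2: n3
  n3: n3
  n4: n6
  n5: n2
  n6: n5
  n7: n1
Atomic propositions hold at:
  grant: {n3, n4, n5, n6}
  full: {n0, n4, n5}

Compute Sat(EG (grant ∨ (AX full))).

{n3}

Sat(AX full) = {s : every successor in {n0, n4, n5}} = {n1, n6}
Sat(grant ∨ (AX full)) = {n1, n3, n4, n5, n6}
EG (grant ∨ (AX full)): greatest fixpoint, start Z0 = {n1, n3, n4, n5, n6}, keep only states in Sat with some successor in Z. Z1 = {n1, n3, n4, n6}; Z2 = {n1, n3, n4}; Z3 = {n1, n3}; Z4 = {n3}; fixed.
Sat(EG (grant ∨ (AX full))) = {n3}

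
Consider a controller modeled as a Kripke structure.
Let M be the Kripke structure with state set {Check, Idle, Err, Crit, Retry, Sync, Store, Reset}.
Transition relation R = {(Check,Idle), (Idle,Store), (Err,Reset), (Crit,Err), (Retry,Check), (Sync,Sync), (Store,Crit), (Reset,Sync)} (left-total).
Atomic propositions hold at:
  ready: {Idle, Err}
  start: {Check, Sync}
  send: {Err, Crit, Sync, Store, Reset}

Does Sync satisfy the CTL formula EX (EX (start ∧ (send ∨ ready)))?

Yes

Sat(send ∨ ready) = {Idle, Err, Crit, Sync, Store, Reset}
Sat(start ∧ (send ∨ ready)) = {Sync}
Sat(EX (start ∧ (send ∨ ready))) = {s : some successor in {Sync}} = {Sync, Reset}
Sat(EX (EX (start ∧ (send ∨ ready)))) = {s : some successor in {Sync, Reset}} = {Err, Sync, Reset}
Sync ∈ Sat(EX (EX (start ∧ (send ∨ ready)))) = {Err, Sync, Reset}, so the formula holds at Sync.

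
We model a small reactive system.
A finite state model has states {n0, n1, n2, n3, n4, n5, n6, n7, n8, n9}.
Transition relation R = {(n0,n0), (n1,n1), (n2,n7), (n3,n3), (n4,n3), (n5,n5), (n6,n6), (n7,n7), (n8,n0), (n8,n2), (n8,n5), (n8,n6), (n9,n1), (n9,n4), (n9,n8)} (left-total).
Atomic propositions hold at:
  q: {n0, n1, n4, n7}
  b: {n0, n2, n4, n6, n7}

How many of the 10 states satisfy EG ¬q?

5

Sat(¬q) = {n2, n3, n5, n6, n8, n9}
EG ¬q: greatest fixpoint, start Z0 = {n2, n3, n5, n6, n8, n9}, keep only states in Sat with some successor in Z. Z1 = {n3, n5, n6, n8, n9}; fixed.
Sat(EG ¬q) = {n3, n5, n6, n8, n9}
|Sat(EG ¬q)| = |{n3, n5, n6, n8, n9}| = 5.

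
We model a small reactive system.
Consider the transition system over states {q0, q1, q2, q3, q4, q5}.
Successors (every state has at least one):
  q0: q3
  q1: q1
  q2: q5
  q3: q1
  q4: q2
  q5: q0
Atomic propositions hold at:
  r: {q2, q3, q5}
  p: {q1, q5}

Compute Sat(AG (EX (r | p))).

{q0, q1, q3}

Sat(r | p) = {q1, q2, q3, q5}
Sat(EX (r | p)) = {s : some successor in {q1, q2, q3, q5}} = {q0, q1, q2, q3, q4}
AG (EX (r | p)): greatest fixpoint, start Z0 = {q0, q1, q2, q3, q4}, keep only states in Sat with every successor in Z. Z1 = {q0, q1, q3, q4}; Z2 = {q0, q1, q3}; fixed.
Sat(AG (EX (r | p))) = {q0, q1, q3}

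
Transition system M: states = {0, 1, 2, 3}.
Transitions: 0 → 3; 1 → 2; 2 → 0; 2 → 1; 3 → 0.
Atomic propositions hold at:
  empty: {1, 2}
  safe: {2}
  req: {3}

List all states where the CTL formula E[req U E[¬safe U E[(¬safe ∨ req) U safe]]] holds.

Sat(¬safe) = {0, 1, 3}
Sat(¬safe ∨ req) = {0, 1, 3}
E[(¬safe ∨ req) U safe]: least fixpoint, start Z0 = Sat(safe) = {2}, add states in Sat(¬safe ∨ req) with some successor in Z. Z1 = {1, 2}; fixed.
Sat(E[(¬safe ∨ req) U safe]) = {1, 2}
E[¬safe U E[(¬safe ∨ req) U safe]]: least fixpoint, start Z0 = Sat(E[(¬safe ∨ req) U safe]) = {1, 2}, add states in Sat(¬safe) with some successor in Z. Already a fixed point.
Sat(E[¬safe U E[(¬safe ∨ req) U safe]]) = {1, 2}
E[req U E[¬safe U E[(¬safe ∨ req) U safe]]]: least fixpoint, start Z0 = Sat(E[¬safe U E[(¬safe ∨ req) U safe]]) = {1, 2}, add states in Sat(req) with some successor in Z. Already a fixed point.
Sat(E[req U E[¬safe U E[(¬safe ∨ req) U safe]]]) = {1, 2}

{1, 2}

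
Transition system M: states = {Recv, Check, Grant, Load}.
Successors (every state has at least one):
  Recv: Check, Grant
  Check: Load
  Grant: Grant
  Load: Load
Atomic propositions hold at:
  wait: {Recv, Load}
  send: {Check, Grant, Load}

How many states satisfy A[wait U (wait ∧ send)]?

Sat(wait ∧ send) = {Load}
A[wait U (wait ∧ send)]: least fixpoint, start Z0 = Sat((wait ∧ send)) = {Load}, add states in Sat(wait) with every successor in Z. Already a fixed point.
Sat(A[wait U (wait ∧ send)]) = {Load}
|Sat(A[wait U (wait ∧ send)])| = |{Load}| = 1.

1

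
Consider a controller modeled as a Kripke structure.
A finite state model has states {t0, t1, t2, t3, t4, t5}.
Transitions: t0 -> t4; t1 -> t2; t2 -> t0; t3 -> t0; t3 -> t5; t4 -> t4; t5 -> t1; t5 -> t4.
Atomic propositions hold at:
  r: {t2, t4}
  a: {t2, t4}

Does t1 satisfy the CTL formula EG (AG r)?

AG r: greatest fixpoint, start Z0 = {t2, t4}, keep only states in Sat with every successor in Z. Z1 = {t4}; fixed.
Sat(AG r) = {t4}
EG (AG r): greatest fixpoint, start Z0 = {t4}, keep only states in Sat with some successor in Z. Already a fixed point.
Sat(EG (AG r)) = {t4}
t1 ∉ Sat(EG (AG r)) = {t4}, so the formula does not hold at t1.

No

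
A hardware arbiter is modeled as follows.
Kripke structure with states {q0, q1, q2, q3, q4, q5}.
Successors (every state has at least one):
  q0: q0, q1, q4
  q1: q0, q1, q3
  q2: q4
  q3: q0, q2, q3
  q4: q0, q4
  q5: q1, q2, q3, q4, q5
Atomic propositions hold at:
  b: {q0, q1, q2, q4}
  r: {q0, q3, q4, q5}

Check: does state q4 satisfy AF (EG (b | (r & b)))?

Sat(r & b) = {q0, q4}
Sat(b | (r & b)) = {q0, q1, q2, q4}
EG (b | (r & b)): greatest fixpoint, start Z0 = {q0, q1, q2, q4}, keep only states in Sat with some successor in Z. Already a fixed point.
Sat(EG (b | (r & b))) = {q0, q1, q2, q4}
AF (EG (b | (r & b))): least fixpoint, start Z0 = {q0, q1, q2, q4}, add states with every successor in Z. Already a fixed point.
Sat(AF (EG (b | (r & b)))) = {q0, q1, q2, q4}
q4 ∈ Sat(AF (EG (b | (r & b)))) = {q0, q1, q2, q4}, so the formula holds at q4.

Yes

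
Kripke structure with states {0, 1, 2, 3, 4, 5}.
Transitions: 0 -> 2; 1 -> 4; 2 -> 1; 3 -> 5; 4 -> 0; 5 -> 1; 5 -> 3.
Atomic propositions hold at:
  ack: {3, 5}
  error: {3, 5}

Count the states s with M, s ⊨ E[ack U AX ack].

Sat(AX ack) = {s : every successor in {3, 5}} = {3}
E[ack U AX ack]: least fixpoint, start Z0 = Sat(AX ack) = {3}, add states in Sat(ack) with some successor in Z. Z1 = {3, 5}; fixed.
Sat(E[ack U AX ack]) = {3, 5}
|Sat(E[ack U AX ack])| = |{3, 5}| = 2.

2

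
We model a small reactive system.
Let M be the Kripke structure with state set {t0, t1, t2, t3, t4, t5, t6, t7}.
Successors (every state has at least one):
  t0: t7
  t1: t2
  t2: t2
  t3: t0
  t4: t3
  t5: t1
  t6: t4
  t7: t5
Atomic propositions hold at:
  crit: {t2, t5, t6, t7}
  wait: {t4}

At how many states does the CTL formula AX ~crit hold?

4

Sat(~crit) = {t0, t1, t3, t4}
Sat(AX ~crit) = {s : every successor in {t0, t1, t3, t4}} = {t3, t4, t5, t6}
|Sat(AX ~crit)| = |{t3, t4, t5, t6}| = 4.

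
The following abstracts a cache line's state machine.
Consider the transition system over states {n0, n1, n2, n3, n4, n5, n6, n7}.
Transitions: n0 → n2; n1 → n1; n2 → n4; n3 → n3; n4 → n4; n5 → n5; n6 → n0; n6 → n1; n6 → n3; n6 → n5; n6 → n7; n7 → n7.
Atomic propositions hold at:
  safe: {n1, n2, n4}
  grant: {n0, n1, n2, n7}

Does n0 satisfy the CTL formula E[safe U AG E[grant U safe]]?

Yes

E[grant U safe]: least fixpoint, start Z0 = Sat(safe) = {n1, n2, n4}, add states in Sat(grant) with some successor in Z. Z1 = {n0, n1, n2, n4}; fixed.
Sat(E[grant U safe]) = {n0, n1, n2, n4}
AG E[grant U safe]: greatest fixpoint, start Z0 = {n0, n1, n2, n4}, keep only states in Sat with every successor in Z. Already a fixed point.
Sat(AG E[grant U safe]) = {n0, n1, n2, n4}
E[safe U AG E[grant U safe]]: least fixpoint, start Z0 = Sat(AG E[grant U safe]) = {n0, n1, n2, n4}, add states in Sat(safe) with some successor in Z. Already a fixed point.
Sat(E[safe U AG E[grant U safe]]) = {n0, n1, n2, n4}
n0 ∈ Sat(E[safe U AG E[grant U safe]]) = {n0, n1, n2, n4}, so the formula holds at n0.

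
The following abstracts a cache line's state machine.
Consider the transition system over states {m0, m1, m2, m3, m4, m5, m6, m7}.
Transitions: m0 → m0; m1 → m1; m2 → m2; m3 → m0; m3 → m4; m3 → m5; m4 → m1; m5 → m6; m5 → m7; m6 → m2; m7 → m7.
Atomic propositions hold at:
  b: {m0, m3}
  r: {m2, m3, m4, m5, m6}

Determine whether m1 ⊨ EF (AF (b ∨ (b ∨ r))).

Sat(b ∨ r) = {m0, m2, m3, m4, m5, m6}
Sat(b ∨ (b ∨ r)) = {m0, m2, m3, m4, m5, m6}
AF (b ∨ (b ∨ r)): least fixpoint, start Z0 = {m0, m2, m3, m4, m5, m6}, add states with every successor in Z. Already a fixed point.
Sat(AF (b ∨ (b ∨ r))) = {m0, m2, m3, m4, m5, m6}
EF (AF (b ∨ (b ∨ r))): least fixpoint, start Z0 = {m0, m2, m3, m4, m5, m6}, add states with some successor in Z. Already a fixed point.
Sat(EF (AF (b ∨ (b ∨ r)))) = {m0, m2, m3, m4, m5, m6}
m1 ∉ Sat(EF (AF (b ∨ (b ∨ r)))) = {m0, m2, m3, m4, m5, m6}, so the formula does not hold at m1.

No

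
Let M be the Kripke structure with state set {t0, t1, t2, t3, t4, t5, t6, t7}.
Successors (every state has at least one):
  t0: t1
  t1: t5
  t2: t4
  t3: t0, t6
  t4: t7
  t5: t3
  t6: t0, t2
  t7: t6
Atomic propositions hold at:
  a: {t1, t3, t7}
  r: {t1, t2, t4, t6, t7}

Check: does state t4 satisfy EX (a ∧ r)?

Sat(a ∧ r) = {t1, t7}
Sat(EX (a ∧ r)) = {s : some successor in {t1, t7}} = {t0, t4}
t4 ∈ Sat(EX (a ∧ r)) = {t0, t4}, so the formula holds at t4.

Yes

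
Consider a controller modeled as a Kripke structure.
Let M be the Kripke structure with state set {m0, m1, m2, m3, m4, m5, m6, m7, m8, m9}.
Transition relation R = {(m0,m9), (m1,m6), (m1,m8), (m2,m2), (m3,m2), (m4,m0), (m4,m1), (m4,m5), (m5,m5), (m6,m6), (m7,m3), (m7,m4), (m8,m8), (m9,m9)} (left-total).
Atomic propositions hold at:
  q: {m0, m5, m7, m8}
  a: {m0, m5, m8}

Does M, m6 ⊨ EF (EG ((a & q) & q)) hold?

Sat(a & q) = {m0, m5, m8}
Sat((a & q) & q) = {m0, m5, m8}
EG ((a & q) & q): greatest fixpoint, start Z0 = {m0, m5, m8}, keep only states in Sat with some successor in Z. Z1 = {m5, m8}; fixed.
Sat(EG ((a & q) & q)) = {m5, m8}
EF (EG ((a & q) & q)): least fixpoint, start Z0 = {m5, m8}, add states with some successor in Z. Z1 = {m1, m4, m5, m8}; Z2 = {m1, m4, m5, m7, m8}; fixed.
Sat(EF (EG ((a & q) & q))) = {m1, m4, m5, m7, m8}
m6 ∉ Sat(EF (EG ((a & q) & q))) = {m1, m4, m5, m7, m8}, so the formula does not hold at m6.

No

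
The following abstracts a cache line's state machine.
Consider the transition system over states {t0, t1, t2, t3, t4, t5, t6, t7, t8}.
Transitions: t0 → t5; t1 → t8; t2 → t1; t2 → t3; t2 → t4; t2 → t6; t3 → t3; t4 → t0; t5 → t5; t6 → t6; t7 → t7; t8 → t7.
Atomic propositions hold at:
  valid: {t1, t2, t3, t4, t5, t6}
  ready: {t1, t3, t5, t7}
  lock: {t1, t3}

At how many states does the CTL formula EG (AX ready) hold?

5

Sat(AX ready) = {s : every successor in {t1, t3, t5, t7}} = {t0, t3, t5, t7, t8}
EG (AX ready): greatest fixpoint, start Z0 = {t0, t3, t5, t7, t8}, keep only states in Sat with some successor in Z. Already a fixed point.
Sat(EG (AX ready)) = {t0, t3, t5, t7, t8}
|Sat(EG (AX ready))| = |{t0, t3, t5, t7, t8}| = 5.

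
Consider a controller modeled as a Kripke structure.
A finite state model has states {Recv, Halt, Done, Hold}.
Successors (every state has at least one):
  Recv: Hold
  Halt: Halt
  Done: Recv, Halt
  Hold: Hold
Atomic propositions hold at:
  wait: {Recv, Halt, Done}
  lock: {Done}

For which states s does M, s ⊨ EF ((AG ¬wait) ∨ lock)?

Sat(¬wait) = {Hold}
AG ¬wait: greatest fixpoint, start Z0 = {Hold}, keep only states in Sat with every successor in Z. Already a fixed point.
Sat(AG ¬wait) = {Hold}
Sat((AG ¬wait) ∨ lock) = {Done, Hold}
EF ((AG ¬wait) ∨ lock): least fixpoint, start Z0 = {Done, Hold}, add states with some successor in Z. Z1 = {Recv, Done, Hold}; fixed.
Sat(EF ((AG ¬wait) ∨ lock)) = {Recv, Done, Hold}

{Recv, Done, Hold}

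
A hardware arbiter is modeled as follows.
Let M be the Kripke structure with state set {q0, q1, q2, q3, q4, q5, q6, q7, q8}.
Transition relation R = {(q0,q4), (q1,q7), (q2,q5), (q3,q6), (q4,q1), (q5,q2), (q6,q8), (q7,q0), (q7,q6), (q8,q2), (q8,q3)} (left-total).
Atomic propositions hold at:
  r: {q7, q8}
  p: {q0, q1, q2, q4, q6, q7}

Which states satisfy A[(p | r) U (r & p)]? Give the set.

{q0, q1, q4, q7}

Sat(p | r) = {q0, q1, q2, q4, q6, q7, q8}
Sat(r & p) = {q7}
A[(p | r) U (r & p)]: least fixpoint, start Z0 = Sat((r & p)) = {q7}, add states in Sat(p | r) with every successor in Z. Z1 = {q1, q7}; Z2 = {q1, q4, q7}; Z3 = {q0, q1, q4, q7}; fixed.
Sat(A[(p | r) U (r & p)]) = {q0, q1, q4, q7}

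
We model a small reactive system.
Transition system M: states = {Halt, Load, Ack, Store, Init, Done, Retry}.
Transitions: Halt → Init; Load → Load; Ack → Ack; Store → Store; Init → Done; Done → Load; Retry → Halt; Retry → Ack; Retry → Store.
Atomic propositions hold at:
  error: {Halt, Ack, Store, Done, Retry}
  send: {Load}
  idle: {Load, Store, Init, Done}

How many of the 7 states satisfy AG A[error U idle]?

A[error U idle]: least fixpoint, start Z0 = Sat(idle) = {Load, Store, Init, Done}, add states in Sat(error) with every successor in Z. Z1 = {Halt, Load, Store, Init, Done}; fixed.
Sat(A[error U idle]) = {Halt, Load, Store, Init, Done}
AG A[error U idle]: greatest fixpoint, start Z0 = {Halt, Load, Store, Init, Done}, keep only states in Sat with every successor in Z. Already a fixed point.
Sat(AG A[error U idle]) = {Halt, Load, Store, Init, Done}
|Sat(AG A[error U idle])| = |{Halt, Load, Store, Init, Done}| = 5.

5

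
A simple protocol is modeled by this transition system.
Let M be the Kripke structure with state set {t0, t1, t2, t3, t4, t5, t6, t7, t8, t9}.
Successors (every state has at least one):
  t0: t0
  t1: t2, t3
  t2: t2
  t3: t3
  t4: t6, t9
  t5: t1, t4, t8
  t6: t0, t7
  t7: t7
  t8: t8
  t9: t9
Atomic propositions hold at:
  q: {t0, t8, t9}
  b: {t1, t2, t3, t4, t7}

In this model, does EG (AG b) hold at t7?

Yes

AG b: greatest fixpoint, start Z0 = {t1, t2, t3, t4, t7}, keep only states in Sat with every successor in Z. Z1 = {t1, t2, t3, t7}; fixed.
Sat(AG b) = {t1, t2, t3, t7}
EG (AG b): greatest fixpoint, start Z0 = {t1, t2, t3, t7}, keep only states in Sat with some successor in Z. Already a fixed point.
Sat(EG (AG b)) = {t1, t2, t3, t7}
t7 ∈ Sat(EG (AG b)) = {t1, t2, t3, t7}, so the formula holds at t7.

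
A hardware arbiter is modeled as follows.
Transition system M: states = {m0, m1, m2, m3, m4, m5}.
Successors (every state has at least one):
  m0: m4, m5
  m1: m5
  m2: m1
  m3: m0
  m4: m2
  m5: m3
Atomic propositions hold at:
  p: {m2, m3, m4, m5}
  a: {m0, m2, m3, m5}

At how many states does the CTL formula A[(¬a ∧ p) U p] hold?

4

Sat(¬a) = {m1, m4}
Sat(¬a ∧ p) = {m4}
A[(¬a ∧ p) U p]: least fixpoint, start Z0 = Sat(p) = {m2, m3, m4, m5}, add states in Sat(¬a ∧ p) with every successor in Z. Already a fixed point.
Sat(A[(¬a ∧ p) U p]) = {m2, m3, m4, m5}
|Sat(A[(¬a ∧ p) U p])| = |{m2, m3, m4, m5}| = 4.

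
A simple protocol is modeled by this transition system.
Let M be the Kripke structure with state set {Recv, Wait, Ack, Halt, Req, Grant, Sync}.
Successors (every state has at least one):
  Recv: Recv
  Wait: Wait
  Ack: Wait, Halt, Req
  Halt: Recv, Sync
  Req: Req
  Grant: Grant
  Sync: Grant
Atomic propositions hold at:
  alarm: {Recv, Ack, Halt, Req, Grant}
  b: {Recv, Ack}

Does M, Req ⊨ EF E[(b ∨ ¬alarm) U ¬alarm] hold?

No

Sat(¬alarm) = {Wait, Sync}
Sat(b ∨ ¬alarm) = {Recv, Wait, Ack, Sync}
E[(b ∨ ¬alarm) U ¬alarm]: least fixpoint, start Z0 = Sat(¬alarm) = {Wait, Sync}, add states in Sat(b ∨ ¬alarm) with some successor in Z. Z1 = {Wait, Ack, Sync}; fixed.
Sat(E[(b ∨ ¬alarm) U ¬alarm]) = {Wait, Ack, Sync}
EF E[(b ∨ ¬alarm) U ¬alarm]: least fixpoint, start Z0 = {Wait, Ack, Sync}, add states with some successor in Z. Z1 = {Wait, Ack, Halt, Sync}; fixed.
Sat(EF E[(b ∨ ¬alarm) U ¬alarm]) = {Wait, Ack, Halt, Sync}
Req ∉ Sat(EF E[(b ∨ ¬alarm) U ¬alarm]) = {Wait, Ack, Halt, Sync}, so the formula does not hold at Req.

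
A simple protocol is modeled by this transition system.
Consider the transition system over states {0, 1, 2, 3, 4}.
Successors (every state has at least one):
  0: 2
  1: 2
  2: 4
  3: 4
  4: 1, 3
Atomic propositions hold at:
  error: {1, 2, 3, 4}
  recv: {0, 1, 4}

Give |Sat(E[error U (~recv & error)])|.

Sat(~recv) = {2, 3}
Sat(~recv & error) = {2, 3}
E[error U (~recv & error)]: least fixpoint, start Z0 = Sat((~recv & error)) = {2, 3}, add states in Sat(error) with some successor in Z. Z1 = {1, 2, 3, 4}; fixed.
Sat(E[error U (~recv & error)]) = {1, 2, 3, 4}
|Sat(E[error U (~recv & error)])| = |{1, 2, 3, 4}| = 4.

4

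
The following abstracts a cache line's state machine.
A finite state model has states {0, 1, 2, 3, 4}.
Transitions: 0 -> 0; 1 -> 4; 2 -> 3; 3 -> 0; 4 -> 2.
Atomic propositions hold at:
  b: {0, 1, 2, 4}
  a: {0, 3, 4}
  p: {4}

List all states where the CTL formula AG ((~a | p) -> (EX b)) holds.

Sat(~a) = {1, 2}
Sat(~a | p) = {1, 2, 4}
Sat(EX b) = {s : some successor in {0, 1, 2, 4}} = {0, 1, 3, 4}
Sat((~a | p) -> (EX b)) = {0, 1, 3, 4}
AG ((~a | p) -> (EX b)): greatest fixpoint, start Z0 = {0, 1, 3, 4}, keep only states in Sat with every successor in Z. Z1 = {0, 1, 3}; Z2 = {0, 3}; fixed.
Sat(AG ((~a | p) -> (EX b))) = {0, 3}

{0, 3}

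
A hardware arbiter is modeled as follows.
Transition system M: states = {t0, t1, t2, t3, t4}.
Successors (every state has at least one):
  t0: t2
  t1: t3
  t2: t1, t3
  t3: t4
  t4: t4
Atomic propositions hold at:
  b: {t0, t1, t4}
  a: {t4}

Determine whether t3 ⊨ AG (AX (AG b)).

Yes

AG b: greatest fixpoint, start Z0 = {t0, t1, t4}, keep only states in Sat with every successor in Z. Z1 = {t4}; fixed.
Sat(AG b) = {t4}
Sat(AX (AG b)) = {s : every successor in {t4}} = {t3, t4}
AG (AX (AG b)): greatest fixpoint, start Z0 = {t3, t4}, keep only states in Sat with every successor in Z. Already a fixed point.
Sat(AG (AX (AG b))) = {t3, t4}
t3 ∈ Sat(AG (AX (AG b))) = {t3, t4}, so the formula holds at t3.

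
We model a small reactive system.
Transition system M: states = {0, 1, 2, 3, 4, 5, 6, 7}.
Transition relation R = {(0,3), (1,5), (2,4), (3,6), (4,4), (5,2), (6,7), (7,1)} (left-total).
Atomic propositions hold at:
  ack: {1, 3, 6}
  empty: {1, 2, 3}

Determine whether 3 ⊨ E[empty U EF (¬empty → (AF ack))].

Sat(¬empty) = {0, 4, 5, 6, 7}
AF ack: least fixpoint, start Z0 = {1, 3, 6}, add states with every successor in Z. Z1 = {0, 1, 3, 6, 7}; fixed.
Sat(AF ack) = {0, 1, 3, 6, 7}
Sat(¬empty → (AF ack)) = {0, 1, 2, 3, 6, 7}
EF (¬empty → (AF ack)): least fixpoint, start Z0 = {0, 1, 2, 3, 6, 7}, add states with some successor in Z. Z1 = {0, 1, 2, 3, 5, 6, 7}; fixed.
Sat(EF (¬empty → (AF ack))) = {0, 1, 2, 3, 5, 6, 7}
E[empty U EF (¬empty → (AF ack))]: least fixpoint, start Z0 = Sat(EF (¬empty → (AF ack))) = {0, 1, 2, 3, 5, 6, 7}, add states in Sat(empty) with some successor in Z. Already a fixed point.
Sat(E[empty U EF (¬empty → (AF ack))]) = {0, 1, 2, 3, 5, 6, 7}
3 ∈ Sat(E[empty U EF (¬empty → (AF ack))]) = {0, 1, 2, 3, 5, 6, 7}, so the formula holds at 3.

Yes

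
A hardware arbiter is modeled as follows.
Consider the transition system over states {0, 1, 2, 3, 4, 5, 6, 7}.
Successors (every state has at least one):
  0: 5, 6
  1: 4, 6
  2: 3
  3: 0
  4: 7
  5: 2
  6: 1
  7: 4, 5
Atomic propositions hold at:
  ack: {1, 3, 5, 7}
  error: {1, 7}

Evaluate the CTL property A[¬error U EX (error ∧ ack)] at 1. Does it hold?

No

Sat(¬error) = {0, 2, 3, 4, 5, 6}
Sat(error ∧ ack) = {1, 7}
Sat(EX (error ∧ ack)) = {s : some successor in {1, 7}} = {4, 6}
A[¬error U EX (error ∧ ack)]: least fixpoint, start Z0 = Sat(EX (error ∧ ack)) = {4, 6}, add states in Sat(¬error) with every successor in Z. Already a fixed point.
Sat(A[¬error U EX (error ∧ ack)]) = {4, 6}
1 ∉ Sat(A[¬error U EX (error ∧ ack)]) = {4, 6}, so the formula does not hold at 1.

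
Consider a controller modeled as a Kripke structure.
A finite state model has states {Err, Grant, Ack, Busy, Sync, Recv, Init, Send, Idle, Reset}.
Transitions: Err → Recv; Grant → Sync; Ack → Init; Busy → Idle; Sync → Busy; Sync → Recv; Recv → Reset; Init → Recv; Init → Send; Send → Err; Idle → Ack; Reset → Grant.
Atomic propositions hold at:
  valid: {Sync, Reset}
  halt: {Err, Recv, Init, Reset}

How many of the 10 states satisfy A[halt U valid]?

4

A[halt U valid]: least fixpoint, start Z0 = Sat(valid) = {Sync, Reset}, add states in Sat(halt) with every successor in Z. Z1 = {Sync, Recv, Reset}; Z2 = {Err, Sync, Recv, Reset}; fixed.
Sat(A[halt U valid]) = {Err, Sync, Recv, Reset}
|Sat(A[halt U valid])| = |{Err, Sync, Recv, Reset}| = 4.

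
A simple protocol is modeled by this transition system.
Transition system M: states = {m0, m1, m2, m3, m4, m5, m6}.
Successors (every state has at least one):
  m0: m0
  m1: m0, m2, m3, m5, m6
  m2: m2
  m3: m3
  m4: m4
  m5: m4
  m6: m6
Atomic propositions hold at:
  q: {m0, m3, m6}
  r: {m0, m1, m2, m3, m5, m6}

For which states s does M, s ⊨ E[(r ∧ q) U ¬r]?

Sat(r ∧ q) = {m0, m3, m6}
Sat(¬r) = {m4}
E[(r ∧ q) U ¬r]: least fixpoint, start Z0 = Sat(¬r) = {m4}, add states in Sat(r ∧ q) with some successor in Z. Already a fixed point.
Sat(E[(r ∧ q) U ¬r]) = {m4}

{m4}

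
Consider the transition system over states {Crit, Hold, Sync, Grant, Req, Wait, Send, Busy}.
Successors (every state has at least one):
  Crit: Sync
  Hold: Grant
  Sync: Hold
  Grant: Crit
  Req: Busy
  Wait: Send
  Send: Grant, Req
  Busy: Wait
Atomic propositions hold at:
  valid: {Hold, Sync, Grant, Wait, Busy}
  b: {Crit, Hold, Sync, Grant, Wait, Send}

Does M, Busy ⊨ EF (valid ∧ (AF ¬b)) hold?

Sat(¬b) = {Req, Busy}
AF ¬b: least fixpoint, start Z0 = {Req, Busy}, add states with every successor in Z. Already a fixed point.
Sat(AF ¬b) = {Req, Busy}
Sat(valid ∧ (AF ¬b)) = {Busy}
EF (valid ∧ (AF ¬b)): least fixpoint, start Z0 = {Busy}, add states with some successor in Z. Z1 = {Req, Busy}; Z2 = {Req, Send, Busy}; Z3 = {Req, Wait, Send, Busy}; fixed.
Sat(EF (valid ∧ (AF ¬b))) = {Req, Wait, Send, Busy}
Busy ∈ Sat(EF (valid ∧ (AF ¬b))) = {Req, Wait, Send, Busy}, so the formula holds at Busy.

Yes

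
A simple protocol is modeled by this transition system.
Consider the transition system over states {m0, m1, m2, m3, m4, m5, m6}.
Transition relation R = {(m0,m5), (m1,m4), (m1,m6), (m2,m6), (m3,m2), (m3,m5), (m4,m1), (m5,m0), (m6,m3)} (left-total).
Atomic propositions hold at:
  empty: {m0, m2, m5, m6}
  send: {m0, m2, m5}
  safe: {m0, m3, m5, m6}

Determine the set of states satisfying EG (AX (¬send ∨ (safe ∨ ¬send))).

Sat(¬send) = {m1, m3, m4, m6}
Sat(safe ∨ ¬send) = {m0, m1, m3, m4, m5, m6}
Sat(¬send ∨ (safe ∨ ¬send)) = {m0, m1, m3, m4, m5, m6}
Sat(AX (¬send ∨ (safe ∨ ¬send))) = {s : every successor in {m0, m1, m3, m4, m5, m6}} = {m0, m1, m2, m4, m5, m6}
EG (AX (¬send ∨ (safe ∨ ¬send))): greatest fixpoint, start Z0 = {m0, m1, m2, m4, m5, m6}, keep only states in Sat with some successor in Z. Z1 = {m0, m1, m2, m4, m5}; Z2 = {m0, m1, m4, m5}; fixed.
Sat(EG (AX (¬send ∨ (safe ∨ ¬send)))) = {m0, m1, m4, m5}

{m0, m1, m4, m5}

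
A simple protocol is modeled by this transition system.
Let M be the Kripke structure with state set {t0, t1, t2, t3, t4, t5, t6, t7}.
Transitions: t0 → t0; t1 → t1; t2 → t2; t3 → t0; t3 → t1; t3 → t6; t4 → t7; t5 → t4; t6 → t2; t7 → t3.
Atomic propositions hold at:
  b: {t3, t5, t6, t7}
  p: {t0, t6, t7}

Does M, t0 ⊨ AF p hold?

Yes

AF p: least fixpoint, start Z0 = {t0, t6, t7}, add states with every successor in Z. Z1 = {t0, t4, t6, t7}; Z2 = {t0, t4, t5, t6, t7}; fixed.
Sat(AF p) = {t0, t4, t5, t6, t7}
t0 ∈ Sat(AF p) = {t0, t4, t5, t6, t7}, so the formula holds at t0.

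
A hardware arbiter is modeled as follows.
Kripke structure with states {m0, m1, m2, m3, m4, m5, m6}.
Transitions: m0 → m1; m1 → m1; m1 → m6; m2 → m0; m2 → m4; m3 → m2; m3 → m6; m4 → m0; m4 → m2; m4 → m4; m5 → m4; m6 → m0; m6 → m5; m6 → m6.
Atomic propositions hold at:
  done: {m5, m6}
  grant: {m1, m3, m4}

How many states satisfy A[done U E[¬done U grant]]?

6

Sat(¬done) = {m0, m1, m2, m3, m4}
E[¬done U grant]: least fixpoint, start Z0 = Sat(grant) = {m1, m3, m4}, add states in Sat(¬done) with some successor in Z. Z1 = {m0, m1, m2, m3, m4}; fixed.
Sat(E[¬done U grant]) = {m0, m1, m2, m3, m4}
A[done U E[¬done U grant]]: least fixpoint, start Z0 = Sat(E[¬done U grant]) = {m0, m1, m2, m3, m4}, add states in Sat(done) with every successor in Z. Z1 = {m0, m1, m2, m3, m4, m5}; fixed.
Sat(A[done U E[¬done U grant]]) = {m0, m1, m2, m3, m4, m5}
|Sat(A[done U E[¬done U grant]])| = |{m0, m1, m2, m3, m4, m5}| = 6.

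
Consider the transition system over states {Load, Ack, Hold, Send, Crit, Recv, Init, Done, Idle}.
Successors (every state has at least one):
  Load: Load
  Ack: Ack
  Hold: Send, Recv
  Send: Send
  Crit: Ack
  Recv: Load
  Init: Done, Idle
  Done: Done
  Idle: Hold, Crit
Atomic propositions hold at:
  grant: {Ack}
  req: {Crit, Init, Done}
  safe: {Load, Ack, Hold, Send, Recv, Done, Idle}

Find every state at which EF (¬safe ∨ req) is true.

{Crit, Init, Done, Idle}

Sat(¬safe) = {Crit, Init}
Sat(¬safe ∨ req) = {Crit, Init, Done}
EF (¬safe ∨ req): least fixpoint, start Z0 = {Crit, Init, Done}, add states with some successor in Z. Z1 = {Crit, Init, Done, Idle}; fixed.
Sat(EF (¬safe ∨ req)) = {Crit, Init, Done, Idle}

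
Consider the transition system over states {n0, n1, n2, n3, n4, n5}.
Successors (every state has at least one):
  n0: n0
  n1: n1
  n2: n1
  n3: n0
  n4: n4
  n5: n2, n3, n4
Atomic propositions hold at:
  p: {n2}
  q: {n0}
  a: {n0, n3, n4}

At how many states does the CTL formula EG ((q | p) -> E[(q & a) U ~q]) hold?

4

Sat(q | p) = {n0, n2}
Sat(q & a) = {n0}
Sat(~q) = {n1, n2, n3, n4, n5}
E[(q & a) U ~q]: least fixpoint, start Z0 = Sat(~q) = {n1, n2, n3, n4, n5}, add states in Sat(q & a) with some successor in Z. Already a fixed point.
Sat(E[(q & a) U ~q]) = {n1, n2, n3, n4, n5}
Sat((q | p) -> E[(q & a) U ~q]) = {n1, n2, n3, n4, n5}
EG ((q | p) -> E[(q & a) U ~q]): greatest fixpoint, start Z0 = {n1, n2, n3, n4, n5}, keep only states in Sat with some successor in Z. Z1 = {n1, n2, n4, n5}; fixed.
Sat(EG ((q | p) -> E[(q & a) U ~q])) = {n1, n2, n4, n5}
|Sat(EG ((q | p) -> E[(q & a) U ~q]))| = |{n1, n2, n4, n5}| = 4.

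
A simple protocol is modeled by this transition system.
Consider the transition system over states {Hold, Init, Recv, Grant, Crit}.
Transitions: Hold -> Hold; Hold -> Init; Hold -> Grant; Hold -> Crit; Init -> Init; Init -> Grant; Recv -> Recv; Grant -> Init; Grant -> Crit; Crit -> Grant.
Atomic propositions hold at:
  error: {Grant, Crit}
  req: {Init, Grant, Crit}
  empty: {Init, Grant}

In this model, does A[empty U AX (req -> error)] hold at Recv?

Sat(req -> error) = {Hold, Recv, Grant, Crit}
Sat(AX (req -> error)) = {s : every successor in {Hold, Recv, Grant, Crit}} = {Recv, Crit}
A[empty U AX (req -> error)]: least fixpoint, start Z0 = Sat(AX (req -> error)) = {Recv, Crit}, add states in Sat(empty) with every successor in Z. Already a fixed point.
Sat(A[empty U AX (req -> error)]) = {Recv, Crit}
Recv ∈ Sat(A[empty U AX (req -> error)]) = {Recv, Crit}, so the formula holds at Recv.

Yes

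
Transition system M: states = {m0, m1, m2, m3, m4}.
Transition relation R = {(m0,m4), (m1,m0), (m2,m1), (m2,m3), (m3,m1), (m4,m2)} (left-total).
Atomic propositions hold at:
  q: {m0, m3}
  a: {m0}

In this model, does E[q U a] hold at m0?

E[q U a]: least fixpoint, start Z0 = Sat(a) = {m0}, add states in Sat(q) with some successor in Z. Already a fixed point.
Sat(E[q U a]) = {m0}
m0 ∈ Sat(E[q U a]) = {m0}, so the formula holds at m0.

Yes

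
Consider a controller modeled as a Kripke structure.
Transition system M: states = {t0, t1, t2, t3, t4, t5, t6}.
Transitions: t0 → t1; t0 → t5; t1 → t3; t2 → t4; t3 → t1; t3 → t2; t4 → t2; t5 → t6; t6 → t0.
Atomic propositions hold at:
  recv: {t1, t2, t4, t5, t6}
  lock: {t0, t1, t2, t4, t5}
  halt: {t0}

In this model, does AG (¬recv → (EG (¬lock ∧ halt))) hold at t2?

Yes

Sat(¬recv) = {t0, t3}
Sat(¬lock) = {t3, t6}
Sat(¬lock ∧ halt) = ∅
EG (¬lock ∧ halt): greatest fixpoint, start Z0 = ∅, keep only states in Sat with some successor in Z. Already a fixed point.
Sat(EG (¬lock ∧ halt)) = ∅
Sat(¬recv → (EG (¬lock ∧ halt))) = {t1, t2, t4, t5, t6}
AG (¬recv → (EG (¬lock ∧ halt))): greatest fixpoint, start Z0 = {t1, t2, t4, t5, t6}, keep only states in Sat with every successor in Z. Z1 = {t2, t4, t5}; Z2 = {t2, t4}; fixed.
Sat(AG (¬recv → (EG (¬lock ∧ halt)))) = {t2, t4}
t2 ∈ Sat(AG (¬recv → (EG (¬lock ∧ halt)))) = {t2, t4}, so the formula holds at t2.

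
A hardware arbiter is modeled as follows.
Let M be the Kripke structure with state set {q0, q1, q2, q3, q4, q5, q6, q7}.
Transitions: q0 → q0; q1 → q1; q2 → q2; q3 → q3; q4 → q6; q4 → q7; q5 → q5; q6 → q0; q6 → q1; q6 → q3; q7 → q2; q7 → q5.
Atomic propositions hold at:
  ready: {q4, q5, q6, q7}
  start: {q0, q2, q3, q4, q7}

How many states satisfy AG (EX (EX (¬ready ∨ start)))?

Sat(¬ready) = {q0, q1, q2, q3}
Sat(¬ready ∨ start) = {q0, q1, q2, q3, q4, q7}
Sat(EX (¬ready ∨ start)) = {s : some successor in {q0, q1, q2, q3, q4, q7}} = {q0, q1, q2, q3, q4, q6, q7}
Sat(EX (EX (¬ready ∨ start))) = {s : some successor in {q0, q1, q2, q3, q4, q6, q7}} = {q0, q1, q2, q3, q4, q6, q7}
AG (EX (EX (¬ready ∨ start))): greatest fixpoint, start Z0 = {q0, q1, q2, q3, q4, q6, q7}, keep only states in Sat with every successor in Z. Z1 = {q0, q1, q2, q3, q4, q6}; Z2 = {q0, q1, q2, q3, q6}; fixed.
Sat(AG (EX (EX (¬ready ∨ start)))) = {q0, q1, q2, q3, q6}
|Sat(AG (EX (EX (¬ready ∨ start))))| = |{q0, q1, q2, q3, q6}| = 5.

5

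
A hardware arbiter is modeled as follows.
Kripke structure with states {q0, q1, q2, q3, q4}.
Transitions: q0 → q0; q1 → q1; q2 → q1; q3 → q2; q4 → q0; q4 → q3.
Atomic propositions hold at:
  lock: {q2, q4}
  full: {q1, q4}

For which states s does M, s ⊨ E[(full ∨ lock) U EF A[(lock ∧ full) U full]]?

Sat(full ∨ lock) = {q1, q2, q4}
Sat(lock ∧ full) = {q4}
A[(lock ∧ full) U full]: least fixpoint, start Z0 = Sat(full) = {q1, q4}, add states in Sat(lock ∧ full) with every successor in Z. Already a fixed point.
Sat(A[(lock ∧ full) U full]) = {q1, q4}
EF A[(lock ∧ full) U full]: least fixpoint, start Z0 = {q1, q4}, add states with some successor in Z. Z1 = {q1, q2, q4}; Z2 = {q1, q2, q3, q4}; fixed.
Sat(EF A[(lock ∧ full) U full]) = {q1, q2, q3, q4}
E[(full ∨ lock) U EF A[(lock ∧ full) U full]]: least fixpoint, start Z0 = Sat(EF A[(lock ∧ full) U full]) = {q1, q2, q3, q4}, add states in Sat(full ∨ lock) with some successor in Z. Already a fixed point.
Sat(E[(full ∨ lock) U EF A[(lock ∧ full) U full]]) = {q1, q2, q3, q4}

{q1, q2, q3, q4}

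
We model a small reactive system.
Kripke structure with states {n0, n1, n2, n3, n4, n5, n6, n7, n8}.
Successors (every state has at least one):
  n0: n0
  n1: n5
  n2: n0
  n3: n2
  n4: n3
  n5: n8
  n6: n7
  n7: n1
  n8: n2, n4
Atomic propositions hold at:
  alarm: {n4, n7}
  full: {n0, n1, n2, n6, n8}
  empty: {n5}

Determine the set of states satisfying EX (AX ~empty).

{n0, n1, n2, n3, n4, n5, n6, n8}

Sat(~empty) = {n0, n1, n2, n3, n4, n6, n7, n8}
Sat(AX ~empty) = {s : every successor in {n0, n1, n2, n3, n4, n6, n7, n8}} = {n0, n2, n3, n4, n5, n6, n7, n8}
Sat(EX (AX ~empty)) = {s : some successor in {n0, n2, n3, n4, n5, n6, n7, n8}} = {n0, n1, n2, n3, n4, n5, n6, n8}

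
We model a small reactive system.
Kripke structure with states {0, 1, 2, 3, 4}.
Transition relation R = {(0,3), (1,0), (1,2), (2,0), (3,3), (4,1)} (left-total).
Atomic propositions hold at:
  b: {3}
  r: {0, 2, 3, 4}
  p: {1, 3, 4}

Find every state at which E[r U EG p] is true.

{0, 2, 3}

EG p: greatest fixpoint, start Z0 = {1, 3, 4}, keep only states in Sat with some successor in Z. Z1 = {3, 4}; Z2 = {3}; fixed.
Sat(EG p) = {3}
E[r U EG p]: least fixpoint, start Z0 = Sat(EG p) = {3}, add states in Sat(r) with some successor in Z. Z1 = {0, 3}; Z2 = {0, 2, 3}; fixed.
Sat(E[r U EG p]) = {0, 2, 3}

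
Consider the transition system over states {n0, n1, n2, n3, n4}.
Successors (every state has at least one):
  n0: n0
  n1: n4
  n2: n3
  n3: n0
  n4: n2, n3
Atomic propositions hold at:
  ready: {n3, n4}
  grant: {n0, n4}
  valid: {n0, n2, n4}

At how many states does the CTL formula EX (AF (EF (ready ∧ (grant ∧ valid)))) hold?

Sat(grant ∧ valid) = {n0, n4}
Sat(ready ∧ (grant ∧ valid)) = {n4}
EF (ready ∧ (grant ∧ valid)): least fixpoint, start Z0 = {n4}, add states with some successor in Z. Z1 = {n1, n4}; fixed.
Sat(EF (ready ∧ (grant ∧ valid))) = {n1, n4}
AF (EF (ready ∧ (grant ∧ valid))): least fixpoint, start Z0 = {n1, n4}, add states with every successor in Z. Already a fixed point.
Sat(AF (EF (ready ∧ (grant ∧ valid)))) = {n1, n4}
Sat(EX (AF (EF (ready ∧ (grant ∧ valid))))) = {s : some successor in {n1, n4}} = {n1}
|Sat(EX (AF (EF (ready ∧ (grant ∧ valid)))))| = |{n1}| = 1.

1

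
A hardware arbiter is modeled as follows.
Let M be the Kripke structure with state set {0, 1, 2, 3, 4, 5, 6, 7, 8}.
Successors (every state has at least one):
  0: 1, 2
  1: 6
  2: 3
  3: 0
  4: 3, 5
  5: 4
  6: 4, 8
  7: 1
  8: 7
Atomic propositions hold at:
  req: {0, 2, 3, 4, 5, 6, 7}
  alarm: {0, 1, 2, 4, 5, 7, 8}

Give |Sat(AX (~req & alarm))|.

Sat(~req) = {1, 8}
Sat(~req & alarm) = {1, 8}
Sat(AX (~req & alarm)) = {s : every successor in {1, 8}} = {7}
|Sat(AX (~req & alarm))| = |{7}| = 1.

1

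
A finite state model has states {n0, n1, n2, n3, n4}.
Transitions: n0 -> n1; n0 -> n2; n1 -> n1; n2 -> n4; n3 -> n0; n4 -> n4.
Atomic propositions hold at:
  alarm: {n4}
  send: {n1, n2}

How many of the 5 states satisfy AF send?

4

AF send: least fixpoint, start Z0 = {n1, n2}, add states with every successor in Z. Z1 = {n0, n1, n2}; Z2 = {n0, n1, n2, n3}; fixed.
Sat(AF send) = {n0, n1, n2, n3}
|Sat(AF send)| = |{n0, n1, n2, n3}| = 4.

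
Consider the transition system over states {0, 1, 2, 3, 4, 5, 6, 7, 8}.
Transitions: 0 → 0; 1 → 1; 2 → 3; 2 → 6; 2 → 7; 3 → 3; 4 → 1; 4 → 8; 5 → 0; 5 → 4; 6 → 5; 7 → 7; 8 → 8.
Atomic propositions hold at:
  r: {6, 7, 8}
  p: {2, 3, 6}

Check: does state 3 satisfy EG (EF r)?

EF r: least fixpoint, start Z0 = {6, 7, 8}, add states with some successor in Z. Z1 = {2, 4, 6, 7, 8}; Z2 = {2, 4, 5, 6, 7, 8}; fixed.
Sat(EF r) = {2, 4, 5, 6, 7, 8}
EG (EF r): greatest fixpoint, start Z0 = {2, 4, 5, 6, 7, 8}, keep only states in Sat with some successor in Z. Already a fixed point.
Sat(EG (EF r)) = {2, 4, 5, 6, 7, 8}
3 ∉ Sat(EG (EF r)) = {2, 4, 5, 6, 7, 8}, so the formula does not hold at 3.

No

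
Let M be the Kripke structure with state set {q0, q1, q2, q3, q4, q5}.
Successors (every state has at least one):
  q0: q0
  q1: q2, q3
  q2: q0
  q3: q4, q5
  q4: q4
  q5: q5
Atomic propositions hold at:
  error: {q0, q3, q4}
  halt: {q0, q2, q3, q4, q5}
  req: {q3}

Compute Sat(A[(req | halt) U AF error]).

{q0, q1, q2, q3, q4}

Sat(req | halt) = {q0, q2, q3, q4, q5}
AF error: least fixpoint, start Z0 = {q0, q3, q4}, add states with every successor in Z. Z1 = {q0, q2, q3, q4}; Z2 = {q0, q1, q2, q3, q4}; fixed.
Sat(AF error) = {q0, q1, q2, q3, q4}
A[(req | halt) U AF error]: least fixpoint, start Z0 = Sat(AF error) = {q0, q1, q2, q3, q4}, add states in Sat(req | halt) with every successor in Z. Already a fixed point.
Sat(A[(req | halt) U AF error]) = {q0, q1, q2, q3, q4}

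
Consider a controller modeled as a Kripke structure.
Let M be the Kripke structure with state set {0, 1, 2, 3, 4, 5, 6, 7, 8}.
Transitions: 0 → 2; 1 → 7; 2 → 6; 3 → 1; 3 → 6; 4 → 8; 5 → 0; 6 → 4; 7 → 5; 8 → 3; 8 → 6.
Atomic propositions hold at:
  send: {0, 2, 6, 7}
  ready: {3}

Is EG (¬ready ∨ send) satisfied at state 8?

Yes

Sat(¬ready) = {0, 1, 2, 4, 5, 6, 7, 8}
Sat(¬ready ∨ send) = {0, 1, 2, 4, 5, 6, 7, 8}
EG (¬ready ∨ send): greatest fixpoint, start Z0 = {0, 1, 2, 4, 5, 6, 7, 8}, keep only states in Sat with some successor in Z. Already a fixed point.
Sat(EG (¬ready ∨ send)) = {0, 1, 2, 4, 5, 6, 7, 8}
8 ∈ Sat(EG (¬ready ∨ send)) = {0, 1, 2, 4, 5, 6, 7, 8}, so the formula holds at 8.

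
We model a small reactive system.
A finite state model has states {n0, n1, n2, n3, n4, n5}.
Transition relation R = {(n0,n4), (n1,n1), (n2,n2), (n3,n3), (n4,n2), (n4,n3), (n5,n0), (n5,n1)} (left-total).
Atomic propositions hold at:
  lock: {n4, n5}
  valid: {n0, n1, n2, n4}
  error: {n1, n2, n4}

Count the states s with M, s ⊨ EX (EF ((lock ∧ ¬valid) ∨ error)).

Sat(¬valid) = {n3, n5}
Sat(lock ∧ ¬valid) = {n5}
Sat((lock ∧ ¬valid) ∨ error) = {n1, n2, n4, n5}
EF ((lock ∧ ¬valid) ∨ error): least fixpoint, start Z0 = {n1, n2, n4, n5}, add states with some successor in Z. Z1 = {n0, n1, n2, n4, n5}; fixed.
Sat(EF ((lock ∧ ¬valid) ∨ error)) = {n0, n1, n2, n4, n5}
Sat(EX (EF ((lock ∧ ¬valid) ∨ error))) = {s : some successor in {n0, n1, n2, n4, n5}} = {n0, n1, n2, n4, n5}
|Sat(EX (EF ((lock ∧ ¬valid) ∨ error)))| = |{n0, n1, n2, n4, n5}| = 5.

5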